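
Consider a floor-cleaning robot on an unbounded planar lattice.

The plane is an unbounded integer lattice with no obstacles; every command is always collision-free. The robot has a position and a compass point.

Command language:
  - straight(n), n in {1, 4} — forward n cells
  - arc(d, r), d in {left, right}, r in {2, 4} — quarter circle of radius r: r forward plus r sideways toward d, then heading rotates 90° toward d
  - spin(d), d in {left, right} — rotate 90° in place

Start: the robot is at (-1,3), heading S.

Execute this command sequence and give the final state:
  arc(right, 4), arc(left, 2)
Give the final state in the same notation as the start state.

at (-7,-3), heading S

start: at (-1,3), heading S
t=1 arc(right, 4) ⇒ at (-5,-1), heading W
t=2 arc(left, 2) ⇒ at (-7,-3), heading S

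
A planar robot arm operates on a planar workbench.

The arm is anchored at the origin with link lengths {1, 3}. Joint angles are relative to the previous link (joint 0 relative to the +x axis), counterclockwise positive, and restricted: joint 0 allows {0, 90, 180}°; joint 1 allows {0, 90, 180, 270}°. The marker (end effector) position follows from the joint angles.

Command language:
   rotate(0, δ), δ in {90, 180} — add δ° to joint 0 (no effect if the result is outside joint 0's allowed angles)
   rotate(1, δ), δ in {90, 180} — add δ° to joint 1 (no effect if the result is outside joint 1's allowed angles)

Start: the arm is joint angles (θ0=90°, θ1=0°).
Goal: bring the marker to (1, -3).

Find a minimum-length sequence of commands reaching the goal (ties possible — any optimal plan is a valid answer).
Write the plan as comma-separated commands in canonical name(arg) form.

rotate(1, 180), rotate(0, 90), rotate(0, 180), rotate(1, 90)

begin: joint angles (θ0=90°, θ1=0°)
[1] after rotate(1, 180): joint angles (θ0=90°, θ1=180°)
[2] after rotate(0, 90): joint angles (θ0=180°, θ1=180°)
[3] after rotate(0, 180): joint angles (θ0=0°, θ1=180°)
[4] after rotate(1, 90): joint angles (θ0=0°, θ1=270°)
minimal: 4 command(s), checked below 4.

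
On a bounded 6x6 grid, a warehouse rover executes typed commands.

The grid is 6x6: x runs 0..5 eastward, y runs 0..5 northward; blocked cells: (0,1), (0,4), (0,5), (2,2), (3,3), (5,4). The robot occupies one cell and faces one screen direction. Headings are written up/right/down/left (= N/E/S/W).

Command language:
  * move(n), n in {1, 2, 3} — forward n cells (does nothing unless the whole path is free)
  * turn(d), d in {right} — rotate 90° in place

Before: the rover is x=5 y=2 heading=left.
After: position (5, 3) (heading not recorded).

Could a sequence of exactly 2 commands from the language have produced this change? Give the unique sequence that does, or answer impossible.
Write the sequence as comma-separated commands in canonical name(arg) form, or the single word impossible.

turn(right), move(1)

key: order matters: swapping turn(right) and move(1) lands elsewhere
from: x=5 y=2 heading=left
[1] after turn(right): x=5 y=2 heading=up
[2] after move(1): x=5 y=3 heading=up
all 16 alternatives checked — unique.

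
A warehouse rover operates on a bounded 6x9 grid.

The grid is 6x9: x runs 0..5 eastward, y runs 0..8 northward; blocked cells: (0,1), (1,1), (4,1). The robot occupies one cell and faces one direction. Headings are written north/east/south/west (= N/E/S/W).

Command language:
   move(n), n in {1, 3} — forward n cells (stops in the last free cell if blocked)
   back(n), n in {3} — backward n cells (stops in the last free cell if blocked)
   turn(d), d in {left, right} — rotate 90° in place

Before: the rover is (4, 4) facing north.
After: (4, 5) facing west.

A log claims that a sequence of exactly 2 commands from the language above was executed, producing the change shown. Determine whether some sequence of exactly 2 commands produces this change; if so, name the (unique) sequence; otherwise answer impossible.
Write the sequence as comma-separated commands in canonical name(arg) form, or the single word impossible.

move(1), turn(left)

key: cell and facing (now W) both changed — the 2 commands mix motion and turning
initial: (4, 4) facing north
[1] after move(1): (4, 5) facing north
[2] after turn(left): (4, 5) facing west
uniquely the one of 25 2-step routes that fits.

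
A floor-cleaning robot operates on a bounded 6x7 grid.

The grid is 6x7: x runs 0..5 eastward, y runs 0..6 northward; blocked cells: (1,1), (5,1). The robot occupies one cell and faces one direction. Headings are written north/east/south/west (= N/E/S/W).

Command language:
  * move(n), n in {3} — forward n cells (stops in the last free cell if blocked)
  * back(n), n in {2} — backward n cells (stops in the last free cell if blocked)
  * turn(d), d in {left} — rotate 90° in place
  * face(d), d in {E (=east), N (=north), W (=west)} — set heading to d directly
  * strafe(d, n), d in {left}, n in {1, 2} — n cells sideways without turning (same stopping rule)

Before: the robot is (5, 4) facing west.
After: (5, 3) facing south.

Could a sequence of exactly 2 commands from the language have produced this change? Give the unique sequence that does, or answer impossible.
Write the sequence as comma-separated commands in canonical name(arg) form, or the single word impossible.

strafe(left, 1), turn(left)

key: position moved to (5,3) AND the heading swung to S — translation plus rotation needed
initial: (5, 4) facing west
t=1 strafe(left, 1) ⇒ (5, 3) facing west
t=2 turn(left) ⇒ (5, 3) facing south
no rival 2-sequence matches.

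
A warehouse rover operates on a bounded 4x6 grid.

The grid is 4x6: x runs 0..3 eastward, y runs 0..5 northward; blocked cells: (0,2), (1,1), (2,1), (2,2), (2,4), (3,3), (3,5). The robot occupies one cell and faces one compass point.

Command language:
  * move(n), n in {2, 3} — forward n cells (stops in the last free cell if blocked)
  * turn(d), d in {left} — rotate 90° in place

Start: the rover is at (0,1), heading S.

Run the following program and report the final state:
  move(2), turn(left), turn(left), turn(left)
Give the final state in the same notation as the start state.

at (0,0), heading W

begin: at (0,1), heading S
[1] after move(2): at (0,0), heading S
[2] after turn(left): at (0,0), heading E
[3] after turn(left): at (0,0), heading N
[4] after turn(left): at (0,0), heading W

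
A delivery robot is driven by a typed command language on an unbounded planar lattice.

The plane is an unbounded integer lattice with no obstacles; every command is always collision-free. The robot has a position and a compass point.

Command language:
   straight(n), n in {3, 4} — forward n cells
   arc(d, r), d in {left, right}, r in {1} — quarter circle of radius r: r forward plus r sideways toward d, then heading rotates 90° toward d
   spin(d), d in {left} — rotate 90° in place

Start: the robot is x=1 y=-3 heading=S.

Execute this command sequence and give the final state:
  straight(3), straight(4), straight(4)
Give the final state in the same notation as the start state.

t0: x=1 y=-3 heading=S
[1] after straight(3): x=1 y=-6 heading=S
[2] after straight(4): x=1 y=-10 heading=S
[3] after straight(4): x=1 y=-14 heading=S

x=1 y=-14 heading=S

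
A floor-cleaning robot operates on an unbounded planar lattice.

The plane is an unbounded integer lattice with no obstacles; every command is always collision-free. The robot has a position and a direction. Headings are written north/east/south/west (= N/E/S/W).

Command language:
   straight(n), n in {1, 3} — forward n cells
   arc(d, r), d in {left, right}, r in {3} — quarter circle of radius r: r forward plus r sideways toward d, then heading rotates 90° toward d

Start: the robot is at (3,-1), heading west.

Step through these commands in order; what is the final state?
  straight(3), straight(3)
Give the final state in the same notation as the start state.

at (-3,-1), heading west

begin: at (3,-1), heading west
[1] after straight(3): at (0,-1), heading west
[2] after straight(3): at (-3,-1), heading west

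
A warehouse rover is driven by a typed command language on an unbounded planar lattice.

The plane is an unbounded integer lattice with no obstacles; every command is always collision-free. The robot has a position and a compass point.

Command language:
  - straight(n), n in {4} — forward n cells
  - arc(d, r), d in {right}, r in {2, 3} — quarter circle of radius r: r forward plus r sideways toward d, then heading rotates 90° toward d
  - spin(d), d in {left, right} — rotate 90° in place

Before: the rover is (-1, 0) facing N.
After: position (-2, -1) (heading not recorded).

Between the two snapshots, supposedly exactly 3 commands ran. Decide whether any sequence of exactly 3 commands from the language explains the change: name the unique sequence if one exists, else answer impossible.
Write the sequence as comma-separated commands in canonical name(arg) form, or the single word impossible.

key: order matters: swapping arc(right, 2) and arc(right, 3) lands elsewhere
start: (-1, 0) facing N
step 1 (arc(right, 2)): (1, 2) facing E
step 2 (spin(right)): (1, 2) facing S
step 3 (arc(right, 3)): (-2, -1) facing W
no rival 3-sequence matches.

arc(right, 2), spin(right), arc(right, 3)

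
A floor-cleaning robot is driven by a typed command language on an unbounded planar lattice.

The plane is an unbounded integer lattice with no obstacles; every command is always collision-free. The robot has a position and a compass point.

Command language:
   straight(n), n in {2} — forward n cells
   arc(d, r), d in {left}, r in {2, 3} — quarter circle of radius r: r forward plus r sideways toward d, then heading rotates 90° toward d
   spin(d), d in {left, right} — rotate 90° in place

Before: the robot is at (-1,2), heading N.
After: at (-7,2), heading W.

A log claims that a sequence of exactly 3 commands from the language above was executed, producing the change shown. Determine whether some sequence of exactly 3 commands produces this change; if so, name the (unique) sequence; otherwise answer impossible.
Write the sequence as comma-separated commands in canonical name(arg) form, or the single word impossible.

key: order matters: swapping arc(left, 3) and spin(right) lands elsewhere
initial: at (-1,2), heading N
[1] after arc(left, 3): at (-4,5), heading W
[2] after arc(left, 3): at (-7,2), heading S
[3] after spin(right): at (-7,2), heading W
no rival 3-sequence matches.

arc(left, 3), arc(left, 3), spin(right)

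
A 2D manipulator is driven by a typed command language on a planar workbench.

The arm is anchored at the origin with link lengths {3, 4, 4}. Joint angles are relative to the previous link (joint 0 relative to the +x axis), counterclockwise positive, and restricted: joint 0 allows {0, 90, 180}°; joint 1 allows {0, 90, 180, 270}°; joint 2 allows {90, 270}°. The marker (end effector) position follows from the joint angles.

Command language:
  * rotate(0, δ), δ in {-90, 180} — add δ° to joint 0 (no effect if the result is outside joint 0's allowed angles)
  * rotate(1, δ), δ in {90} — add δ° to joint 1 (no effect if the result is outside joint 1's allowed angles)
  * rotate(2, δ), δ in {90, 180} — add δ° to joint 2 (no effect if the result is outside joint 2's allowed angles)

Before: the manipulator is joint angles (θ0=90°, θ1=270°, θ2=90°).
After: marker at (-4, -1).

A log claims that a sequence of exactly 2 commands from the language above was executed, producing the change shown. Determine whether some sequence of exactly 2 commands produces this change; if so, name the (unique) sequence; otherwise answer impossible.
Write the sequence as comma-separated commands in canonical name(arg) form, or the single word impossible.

start: joint angles (θ0=90°, θ1=270°, θ2=90°)
1. rotate(1, 90) → joint angles (θ0=90°, θ1=0°, θ2=90°)
2. rotate(1, 90) → joint angles (θ0=90°, θ1=90°, θ2=90°)
no other 2-command option fits: unique.

rotate(1, 90), rotate(1, 90)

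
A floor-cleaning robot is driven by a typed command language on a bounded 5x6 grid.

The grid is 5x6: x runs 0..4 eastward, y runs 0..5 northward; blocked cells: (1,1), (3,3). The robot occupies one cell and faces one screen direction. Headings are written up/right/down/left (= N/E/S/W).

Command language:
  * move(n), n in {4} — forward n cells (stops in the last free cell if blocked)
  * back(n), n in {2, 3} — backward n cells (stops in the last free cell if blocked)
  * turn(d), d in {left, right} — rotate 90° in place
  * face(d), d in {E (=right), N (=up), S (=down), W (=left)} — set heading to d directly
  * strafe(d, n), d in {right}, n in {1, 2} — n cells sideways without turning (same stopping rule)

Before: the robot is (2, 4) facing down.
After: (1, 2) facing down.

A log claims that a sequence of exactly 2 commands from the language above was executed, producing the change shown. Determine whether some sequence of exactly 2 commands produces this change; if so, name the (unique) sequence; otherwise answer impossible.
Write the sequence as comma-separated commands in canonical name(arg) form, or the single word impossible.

strafe(right, 1), move(4)

key: move(4) is stopped early by the blocked cell at (1,1)
start: (2, 4) facing down
t=1 strafe(right, 1) ⇒ (1, 4) facing down
t=2 move(4) ⇒ (1, 2) facing down
uniquely the one of 121 2-step routes that fits.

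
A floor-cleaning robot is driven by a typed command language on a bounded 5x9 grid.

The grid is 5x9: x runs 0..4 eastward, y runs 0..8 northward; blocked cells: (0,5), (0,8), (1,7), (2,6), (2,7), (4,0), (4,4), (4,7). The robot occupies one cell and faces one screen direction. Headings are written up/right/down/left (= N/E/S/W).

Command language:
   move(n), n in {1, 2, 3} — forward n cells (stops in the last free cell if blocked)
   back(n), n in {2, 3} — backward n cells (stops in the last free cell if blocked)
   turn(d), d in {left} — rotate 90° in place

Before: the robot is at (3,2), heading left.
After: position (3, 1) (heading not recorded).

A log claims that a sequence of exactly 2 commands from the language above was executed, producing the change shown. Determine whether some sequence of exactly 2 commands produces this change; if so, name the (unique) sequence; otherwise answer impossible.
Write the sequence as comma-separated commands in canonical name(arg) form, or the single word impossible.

key: running move(1) before turn(left) would end elsewhere — order is forced
initial: at (3,2), heading left
step 1 (turn(left)): at (3,2), heading down
step 2 (move(1)): at (3,1), heading down
uniquely the one of 36 2-step routes that fits.

turn(left), move(1)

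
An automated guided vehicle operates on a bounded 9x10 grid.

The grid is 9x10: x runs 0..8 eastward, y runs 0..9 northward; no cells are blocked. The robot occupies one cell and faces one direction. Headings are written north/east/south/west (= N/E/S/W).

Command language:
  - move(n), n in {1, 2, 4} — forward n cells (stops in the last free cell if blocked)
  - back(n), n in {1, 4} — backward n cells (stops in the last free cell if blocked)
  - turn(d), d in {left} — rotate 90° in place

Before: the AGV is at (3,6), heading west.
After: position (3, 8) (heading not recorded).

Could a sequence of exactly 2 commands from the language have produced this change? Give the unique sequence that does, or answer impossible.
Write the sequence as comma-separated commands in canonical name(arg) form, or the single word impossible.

checked all 2-command options: none fits.

impossible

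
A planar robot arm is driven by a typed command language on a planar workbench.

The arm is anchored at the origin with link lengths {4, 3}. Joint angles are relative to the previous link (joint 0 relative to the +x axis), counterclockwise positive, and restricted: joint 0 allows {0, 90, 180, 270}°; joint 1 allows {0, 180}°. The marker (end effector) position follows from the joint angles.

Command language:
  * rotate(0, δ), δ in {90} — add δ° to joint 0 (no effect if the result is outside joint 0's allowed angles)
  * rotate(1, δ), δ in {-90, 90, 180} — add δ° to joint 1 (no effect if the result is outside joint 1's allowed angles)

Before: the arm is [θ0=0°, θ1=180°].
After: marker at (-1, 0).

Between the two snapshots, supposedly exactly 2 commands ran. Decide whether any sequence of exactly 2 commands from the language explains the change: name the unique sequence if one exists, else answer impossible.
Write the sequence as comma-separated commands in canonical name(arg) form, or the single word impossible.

t0: [θ0=0°, θ1=180°]
[1] after rotate(0, 90): [θ0=90°, θ1=180°]
[2] after rotate(0, 90): [θ0=180°, θ1=180°]
uniquely the one of 16 2-step routes that fits.

rotate(0, 90), rotate(0, 90)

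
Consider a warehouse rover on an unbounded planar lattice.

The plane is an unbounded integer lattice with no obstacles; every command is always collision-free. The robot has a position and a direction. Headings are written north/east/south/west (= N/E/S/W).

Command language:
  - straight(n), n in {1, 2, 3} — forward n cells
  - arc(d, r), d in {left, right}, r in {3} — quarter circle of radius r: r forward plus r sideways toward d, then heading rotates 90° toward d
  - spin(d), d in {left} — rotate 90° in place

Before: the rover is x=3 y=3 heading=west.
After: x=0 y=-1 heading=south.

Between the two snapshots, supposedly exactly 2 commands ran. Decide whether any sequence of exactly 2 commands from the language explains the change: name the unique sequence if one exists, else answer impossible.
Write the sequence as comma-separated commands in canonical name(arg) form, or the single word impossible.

key: cell and facing (now S) both changed — the 2 commands mix motion and turning
t0: x=3 y=3 heading=west
[1] after arc(left, 3): x=0 y=0 heading=south
[2] after straight(1): x=0 y=-1 heading=south
uniquely the one of 36 2-step routes that fits.

arc(left, 3), straight(1)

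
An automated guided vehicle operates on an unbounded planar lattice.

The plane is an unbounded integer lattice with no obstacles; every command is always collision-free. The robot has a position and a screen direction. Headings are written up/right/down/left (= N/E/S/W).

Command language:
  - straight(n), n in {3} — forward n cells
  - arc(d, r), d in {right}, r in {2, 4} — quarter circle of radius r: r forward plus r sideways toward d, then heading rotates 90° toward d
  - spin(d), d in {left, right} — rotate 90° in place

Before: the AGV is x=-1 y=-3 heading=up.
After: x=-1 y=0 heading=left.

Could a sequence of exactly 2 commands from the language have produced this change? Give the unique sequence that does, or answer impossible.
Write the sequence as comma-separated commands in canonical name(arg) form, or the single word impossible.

key: order matters: swapping straight(3) and spin(left) lands elsewhere
t0: x=-1 y=-3 heading=up
t=1 straight(3) ⇒ x=-1 y=0 heading=up
t=2 spin(left) ⇒ x=-1 y=0 heading=left
uniquely the one of 25 2-step routes that fits.

straight(3), spin(left)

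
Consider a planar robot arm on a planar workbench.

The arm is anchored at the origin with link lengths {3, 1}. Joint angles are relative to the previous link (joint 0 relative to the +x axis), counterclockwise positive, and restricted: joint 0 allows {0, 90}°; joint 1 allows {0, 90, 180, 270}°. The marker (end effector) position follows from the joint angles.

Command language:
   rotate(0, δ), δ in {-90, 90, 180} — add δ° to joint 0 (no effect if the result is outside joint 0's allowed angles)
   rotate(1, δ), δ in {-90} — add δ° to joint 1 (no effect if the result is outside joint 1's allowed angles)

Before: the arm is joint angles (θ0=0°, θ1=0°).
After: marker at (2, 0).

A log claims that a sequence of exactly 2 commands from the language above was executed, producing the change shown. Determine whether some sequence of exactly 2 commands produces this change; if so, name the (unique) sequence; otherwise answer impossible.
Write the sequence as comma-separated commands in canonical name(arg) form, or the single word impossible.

initial: joint angles (θ0=0°, θ1=0°)
step 1 (rotate(1, -90)): joint angles (θ0=0°, θ1=270°)
step 2 (rotate(1, -90)): joint angles (θ0=0°, θ1=180°)
no rival 2-sequence matches.

rotate(1, -90), rotate(1, -90)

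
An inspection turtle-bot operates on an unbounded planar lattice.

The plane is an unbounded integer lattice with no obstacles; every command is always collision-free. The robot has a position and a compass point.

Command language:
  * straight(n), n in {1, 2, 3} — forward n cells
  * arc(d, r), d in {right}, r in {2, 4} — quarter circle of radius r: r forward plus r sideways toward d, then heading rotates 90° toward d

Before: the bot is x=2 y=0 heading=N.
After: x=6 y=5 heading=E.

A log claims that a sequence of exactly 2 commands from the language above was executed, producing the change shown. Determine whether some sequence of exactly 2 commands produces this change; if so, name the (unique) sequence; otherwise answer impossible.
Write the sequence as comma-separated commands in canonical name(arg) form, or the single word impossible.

straight(1), arc(right, 4)

key: cell and facing (now E) both changed — the 2 commands mix motion and turning
begin: x=2 y=0 heading=N
t=1 straight(1) ⇒ x=2 y=1 heading=N
t=2 arc(right, 4) ⇒ x=6 y=5 heading=E
no other 2-command option fits: unique.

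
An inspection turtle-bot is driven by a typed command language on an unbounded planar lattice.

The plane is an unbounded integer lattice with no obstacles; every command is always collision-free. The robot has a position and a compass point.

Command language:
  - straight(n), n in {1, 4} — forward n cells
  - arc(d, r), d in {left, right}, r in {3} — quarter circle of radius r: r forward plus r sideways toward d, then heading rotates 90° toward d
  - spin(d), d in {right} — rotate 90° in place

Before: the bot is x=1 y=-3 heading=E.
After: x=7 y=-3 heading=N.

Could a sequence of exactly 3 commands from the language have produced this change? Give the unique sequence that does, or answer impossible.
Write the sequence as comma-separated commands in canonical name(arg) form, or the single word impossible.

key: order matters: swapping spin(right) and arc(left, 3) lands elsewhere
begin: x=1 y=-3 heading=E
1. spin(right) → x=1 y=-3 heading=S
2. arc(left, 3) → x=4 y=-6 heading=E
3. arc(left, 3) → x=7 y=-3 heading=N
no rival 3-sequence matches.

spin(right), arc(left, 3), arc(left, 3)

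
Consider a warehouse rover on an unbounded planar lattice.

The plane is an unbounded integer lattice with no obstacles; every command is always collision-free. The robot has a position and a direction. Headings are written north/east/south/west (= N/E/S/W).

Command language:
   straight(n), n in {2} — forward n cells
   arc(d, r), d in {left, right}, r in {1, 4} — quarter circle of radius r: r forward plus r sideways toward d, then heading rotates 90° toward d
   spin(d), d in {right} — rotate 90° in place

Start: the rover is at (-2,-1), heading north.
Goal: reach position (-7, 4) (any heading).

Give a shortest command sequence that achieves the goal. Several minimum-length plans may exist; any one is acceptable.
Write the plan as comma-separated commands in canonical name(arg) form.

arc(left, 4), arc(right, 1)

begin: at (-2,-1), heading north
[1] after arc(left, 4): at (-6,3), heading west
[2] after arc(right, 1): at (-7,4), heading north
shorter routes all fall short; 2 is best.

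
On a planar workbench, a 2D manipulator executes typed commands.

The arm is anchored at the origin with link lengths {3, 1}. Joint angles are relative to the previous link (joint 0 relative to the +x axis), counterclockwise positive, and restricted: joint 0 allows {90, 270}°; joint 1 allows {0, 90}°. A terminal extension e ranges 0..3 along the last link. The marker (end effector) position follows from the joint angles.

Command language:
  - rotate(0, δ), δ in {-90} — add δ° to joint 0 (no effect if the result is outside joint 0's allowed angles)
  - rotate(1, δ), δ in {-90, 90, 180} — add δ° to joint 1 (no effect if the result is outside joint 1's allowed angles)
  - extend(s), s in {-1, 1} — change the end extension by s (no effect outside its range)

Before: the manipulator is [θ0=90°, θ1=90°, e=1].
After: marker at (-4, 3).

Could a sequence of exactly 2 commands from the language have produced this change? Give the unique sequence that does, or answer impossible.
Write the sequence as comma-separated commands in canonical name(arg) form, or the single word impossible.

extend(1), extend(1)

t0: [θ0=90°, θ1=90°, e=1]
1. extend(1) → [θ0=90°, θ1=90°, e=2]
2. extend(1) → [θ0=90°, θ1=90°, e=3]
uniquely the one of 36 2-step routes that fits.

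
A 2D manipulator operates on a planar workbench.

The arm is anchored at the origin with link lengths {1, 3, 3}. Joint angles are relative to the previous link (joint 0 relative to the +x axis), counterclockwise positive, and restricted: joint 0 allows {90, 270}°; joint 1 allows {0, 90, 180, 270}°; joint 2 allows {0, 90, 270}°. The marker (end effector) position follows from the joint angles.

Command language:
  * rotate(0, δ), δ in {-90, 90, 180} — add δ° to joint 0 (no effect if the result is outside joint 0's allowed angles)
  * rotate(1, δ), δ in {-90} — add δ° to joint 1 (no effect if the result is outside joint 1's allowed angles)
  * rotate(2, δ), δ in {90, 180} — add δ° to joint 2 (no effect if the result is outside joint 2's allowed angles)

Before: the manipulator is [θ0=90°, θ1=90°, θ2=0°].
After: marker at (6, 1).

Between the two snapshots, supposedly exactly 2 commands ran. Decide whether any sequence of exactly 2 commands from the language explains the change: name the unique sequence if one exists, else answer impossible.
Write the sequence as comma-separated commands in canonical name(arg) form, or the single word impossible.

begin: [θ0=90°, θ1=90°, θ2=0°]
[1] after rotate(1, -90): [θ0=90°, θ1=0°, θ2=0°]
[2] after rotate(1, -90): [θ0=90°, θ1=270°, θ2=0°]
no other 2-command option fits: unique.

rotate(1, -90), rotate(1, -90)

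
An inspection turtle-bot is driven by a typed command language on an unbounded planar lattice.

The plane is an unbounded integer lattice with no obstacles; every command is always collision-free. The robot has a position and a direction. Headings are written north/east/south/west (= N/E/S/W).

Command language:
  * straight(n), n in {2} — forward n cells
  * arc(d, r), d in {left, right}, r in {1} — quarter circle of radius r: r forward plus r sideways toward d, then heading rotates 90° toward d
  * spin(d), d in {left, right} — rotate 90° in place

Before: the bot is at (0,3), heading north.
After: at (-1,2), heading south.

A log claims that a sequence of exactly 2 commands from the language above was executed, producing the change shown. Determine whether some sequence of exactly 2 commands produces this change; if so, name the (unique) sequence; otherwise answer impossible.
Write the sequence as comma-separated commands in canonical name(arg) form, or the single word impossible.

key: order matters: swapping spin(left) and arc(left, 1) lands elsewhere
from: at (0,3), heading north
1. spin(left) → at (0,3), heading west
2. arc(left, 1) → at (-1,2), heading south
uniquely the one of 25 2-step routes that fits.

spin(left), arc(left, 1)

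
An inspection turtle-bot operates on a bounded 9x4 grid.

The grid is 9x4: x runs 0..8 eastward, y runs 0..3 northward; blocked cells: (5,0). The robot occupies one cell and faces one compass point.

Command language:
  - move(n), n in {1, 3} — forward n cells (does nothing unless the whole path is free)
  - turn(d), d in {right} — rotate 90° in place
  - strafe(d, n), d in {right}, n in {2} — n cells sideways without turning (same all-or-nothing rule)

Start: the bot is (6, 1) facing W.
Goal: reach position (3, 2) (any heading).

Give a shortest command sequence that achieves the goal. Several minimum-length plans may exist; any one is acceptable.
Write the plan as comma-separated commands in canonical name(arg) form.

start: (6, 1) facing W
[1] after move(3): (3, 1) facing W
[2] after turn(right): (3, 1) facing N
[3] after move(1): (3, 2) facing N
shorter routes all fall short; 3 is best.

move(3), turn(right), move(1)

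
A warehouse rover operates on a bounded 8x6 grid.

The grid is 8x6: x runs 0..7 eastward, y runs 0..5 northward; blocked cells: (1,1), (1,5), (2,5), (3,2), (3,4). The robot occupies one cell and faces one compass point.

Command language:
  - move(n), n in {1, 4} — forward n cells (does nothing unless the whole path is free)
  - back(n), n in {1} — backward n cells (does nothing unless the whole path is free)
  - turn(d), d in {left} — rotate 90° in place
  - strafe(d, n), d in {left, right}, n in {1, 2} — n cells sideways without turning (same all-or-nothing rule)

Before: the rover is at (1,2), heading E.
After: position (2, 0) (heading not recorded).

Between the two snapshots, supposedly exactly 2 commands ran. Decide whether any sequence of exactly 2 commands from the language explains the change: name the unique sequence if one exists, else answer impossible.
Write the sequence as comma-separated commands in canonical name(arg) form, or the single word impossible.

key: order matters: swapping move(1) and strafe(right, 2) lands elsewhere
start: at (1,2), heading E
[1] after move(1): at (2,2), heading E
[2] after strafe(right, 2): at (2,0), heading E
no other 2-command option fits: unique.

move(1), strafe(right, 2)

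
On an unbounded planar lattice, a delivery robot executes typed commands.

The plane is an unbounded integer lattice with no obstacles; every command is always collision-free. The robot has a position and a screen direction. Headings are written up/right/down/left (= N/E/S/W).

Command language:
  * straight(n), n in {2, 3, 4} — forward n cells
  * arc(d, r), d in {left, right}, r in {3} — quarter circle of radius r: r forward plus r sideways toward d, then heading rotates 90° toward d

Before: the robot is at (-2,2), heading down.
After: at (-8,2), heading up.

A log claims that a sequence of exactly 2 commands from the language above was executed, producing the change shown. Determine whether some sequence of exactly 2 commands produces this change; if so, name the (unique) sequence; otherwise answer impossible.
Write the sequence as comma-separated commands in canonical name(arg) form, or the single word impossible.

key: position moved to (-8,2) AND the heading swung to N — translation plus rotation needed
begin: at (-2,2), heading down
[1] after arc(right, 3): at (-5,-1), heading left
[2] after arc(right, 3): at (-8,2), heading up
all 25 alternatives checked — unique.

arc(right, 3), arc(right, 3)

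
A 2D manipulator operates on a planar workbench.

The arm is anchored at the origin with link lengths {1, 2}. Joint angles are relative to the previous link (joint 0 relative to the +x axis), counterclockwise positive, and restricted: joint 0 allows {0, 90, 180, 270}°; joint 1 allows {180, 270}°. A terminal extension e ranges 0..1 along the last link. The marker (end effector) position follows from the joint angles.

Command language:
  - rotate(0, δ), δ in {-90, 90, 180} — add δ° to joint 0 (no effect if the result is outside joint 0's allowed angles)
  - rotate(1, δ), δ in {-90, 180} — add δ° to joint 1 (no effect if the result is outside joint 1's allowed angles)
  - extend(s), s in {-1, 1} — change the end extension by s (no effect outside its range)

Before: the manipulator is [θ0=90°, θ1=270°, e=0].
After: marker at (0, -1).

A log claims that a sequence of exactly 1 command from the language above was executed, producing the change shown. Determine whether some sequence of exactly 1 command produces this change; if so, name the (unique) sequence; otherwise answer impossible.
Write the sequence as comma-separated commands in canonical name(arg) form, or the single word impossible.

from: [θ0=90°, θ1=270°, e=0]
t=1 rotate(1, -90) ⇒ [θ0=90°, θ1=180°, e=0]
no other 1-command option fits: unique.

rotate(1, -90)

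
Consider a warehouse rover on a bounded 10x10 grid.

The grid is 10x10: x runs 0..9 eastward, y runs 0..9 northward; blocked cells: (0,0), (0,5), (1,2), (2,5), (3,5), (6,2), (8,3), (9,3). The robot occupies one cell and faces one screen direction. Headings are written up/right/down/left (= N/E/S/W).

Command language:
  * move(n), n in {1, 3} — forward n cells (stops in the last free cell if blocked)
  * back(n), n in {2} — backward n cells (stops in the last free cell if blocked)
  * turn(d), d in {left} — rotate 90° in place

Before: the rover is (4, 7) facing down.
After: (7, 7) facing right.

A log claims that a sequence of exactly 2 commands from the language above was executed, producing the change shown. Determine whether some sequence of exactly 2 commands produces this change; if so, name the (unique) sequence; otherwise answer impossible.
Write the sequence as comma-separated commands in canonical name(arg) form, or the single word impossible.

key: cell and facing (now E) both changed — the 2 commands mix motion and turning
t0: (4, 7) facing down
t=1 turn(left) ⇒ (4, 7) facing right
t=2 move(3) ⇒ (7, 7) facing right
no rival 2-sequence matches.

turn(left), move(3)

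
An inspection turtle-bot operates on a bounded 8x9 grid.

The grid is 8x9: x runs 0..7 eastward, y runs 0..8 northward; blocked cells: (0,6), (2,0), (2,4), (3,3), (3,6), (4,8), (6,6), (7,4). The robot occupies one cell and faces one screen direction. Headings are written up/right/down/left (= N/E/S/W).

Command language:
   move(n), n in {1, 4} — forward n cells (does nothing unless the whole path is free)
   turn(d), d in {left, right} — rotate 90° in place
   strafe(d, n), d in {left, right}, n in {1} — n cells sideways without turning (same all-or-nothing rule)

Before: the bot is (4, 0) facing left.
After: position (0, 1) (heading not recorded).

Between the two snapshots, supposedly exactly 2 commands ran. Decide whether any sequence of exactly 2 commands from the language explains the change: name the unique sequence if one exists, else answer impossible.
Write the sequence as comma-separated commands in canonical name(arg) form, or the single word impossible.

key: running move(4) before strafe(right, 1) would end elsewhere — order is forced
start: (4, 0) facing left
t=1 strafe(right, 1) ⇒ (4, 1) facing left
t=2 move(4) ⇒ (0, 1) facing left
uniquely the one of 36 2-step routes that fits.

strafe(right, 1), move(4)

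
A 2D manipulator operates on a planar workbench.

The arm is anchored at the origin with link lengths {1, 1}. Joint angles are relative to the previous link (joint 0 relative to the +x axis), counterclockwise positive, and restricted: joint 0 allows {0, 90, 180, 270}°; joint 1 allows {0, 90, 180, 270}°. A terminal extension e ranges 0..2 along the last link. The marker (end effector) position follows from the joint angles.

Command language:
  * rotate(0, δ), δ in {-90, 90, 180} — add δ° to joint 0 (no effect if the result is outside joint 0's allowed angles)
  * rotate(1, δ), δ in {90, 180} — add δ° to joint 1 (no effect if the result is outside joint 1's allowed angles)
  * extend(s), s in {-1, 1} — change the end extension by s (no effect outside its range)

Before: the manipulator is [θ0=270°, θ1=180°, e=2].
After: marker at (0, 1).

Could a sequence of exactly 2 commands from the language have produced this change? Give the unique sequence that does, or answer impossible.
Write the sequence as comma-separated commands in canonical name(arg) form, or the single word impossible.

extend(1), extend(-1)

key: order matters: swapping extend(1) and extend(-1) lands elsewhere
start: [θ0=270°, θ1=180°, e=2]
[1] after extend(1): [θ0=270°, θ1=180°, e=2]
[2] after extend(-1): [θ0=270°, θ1=180°, e=1]
uniquely the one of 49 2-step routes that fits.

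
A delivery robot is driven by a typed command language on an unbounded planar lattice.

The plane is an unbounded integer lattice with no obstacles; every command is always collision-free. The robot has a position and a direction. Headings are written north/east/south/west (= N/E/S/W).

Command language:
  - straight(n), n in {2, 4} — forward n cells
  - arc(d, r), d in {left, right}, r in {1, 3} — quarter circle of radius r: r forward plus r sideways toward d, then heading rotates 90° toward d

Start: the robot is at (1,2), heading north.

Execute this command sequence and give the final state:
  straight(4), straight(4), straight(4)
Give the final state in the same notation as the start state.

at (1,14), heading north

initial: at (1,2), heading north
step 1 (straight(4)): at (1,6), heading north
step 2 (straight(4)): at (1,10), heading north
step 3 (straight(4)): at (1,14), heading north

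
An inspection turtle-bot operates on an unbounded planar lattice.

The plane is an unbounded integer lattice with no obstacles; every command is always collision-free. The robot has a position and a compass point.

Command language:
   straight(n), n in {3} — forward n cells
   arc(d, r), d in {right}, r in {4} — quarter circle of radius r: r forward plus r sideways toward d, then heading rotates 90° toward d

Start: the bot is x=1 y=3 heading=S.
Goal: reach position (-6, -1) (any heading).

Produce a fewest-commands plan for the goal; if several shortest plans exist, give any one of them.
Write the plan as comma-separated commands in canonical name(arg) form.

initial: x=1 y=3 heading=S
[1] after arc(right, 4): x=-3 y=-1 heading=W
[2] after straight(3): x=-6 y=-1 heading=W
minimal: 2 command(s), checked below 2.

arc(right, 4), straight(3)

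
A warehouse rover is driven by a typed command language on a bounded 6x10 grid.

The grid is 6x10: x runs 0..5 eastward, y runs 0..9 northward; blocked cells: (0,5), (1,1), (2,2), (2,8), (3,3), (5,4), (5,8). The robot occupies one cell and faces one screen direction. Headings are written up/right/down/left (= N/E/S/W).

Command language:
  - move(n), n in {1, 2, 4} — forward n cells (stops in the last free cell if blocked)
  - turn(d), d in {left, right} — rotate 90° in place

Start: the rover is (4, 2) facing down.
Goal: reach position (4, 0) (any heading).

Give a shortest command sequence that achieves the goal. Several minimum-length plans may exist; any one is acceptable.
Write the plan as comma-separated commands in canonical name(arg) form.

move(4)

t0: (4, 2) facing down
[1] after move(4): (4, 0) facing down
no 0-step plan works, so 1 is optimal.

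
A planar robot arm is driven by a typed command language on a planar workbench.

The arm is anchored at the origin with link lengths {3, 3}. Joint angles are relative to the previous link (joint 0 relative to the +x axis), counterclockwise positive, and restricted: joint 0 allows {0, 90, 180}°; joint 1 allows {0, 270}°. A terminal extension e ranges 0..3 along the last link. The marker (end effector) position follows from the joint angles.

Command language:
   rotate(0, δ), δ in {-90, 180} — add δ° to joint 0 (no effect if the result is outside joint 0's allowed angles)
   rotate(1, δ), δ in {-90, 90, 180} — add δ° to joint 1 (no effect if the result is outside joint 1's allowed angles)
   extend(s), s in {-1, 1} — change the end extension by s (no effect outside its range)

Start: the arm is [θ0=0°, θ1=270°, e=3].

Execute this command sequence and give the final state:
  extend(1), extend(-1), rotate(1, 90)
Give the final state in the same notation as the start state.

[θ0=0°, θ1=0°, e=2]

begin: [θ0=0°, θ1=270°, e=3]
[1] after extend(1): [θ0=0°, θ1=270°, e=3]
[2] after extend(-1): [θ0=0°, θ1=270°, e=2]
[3] after rotate(1, 90): [θ0=0°, θ1=0°, e=2]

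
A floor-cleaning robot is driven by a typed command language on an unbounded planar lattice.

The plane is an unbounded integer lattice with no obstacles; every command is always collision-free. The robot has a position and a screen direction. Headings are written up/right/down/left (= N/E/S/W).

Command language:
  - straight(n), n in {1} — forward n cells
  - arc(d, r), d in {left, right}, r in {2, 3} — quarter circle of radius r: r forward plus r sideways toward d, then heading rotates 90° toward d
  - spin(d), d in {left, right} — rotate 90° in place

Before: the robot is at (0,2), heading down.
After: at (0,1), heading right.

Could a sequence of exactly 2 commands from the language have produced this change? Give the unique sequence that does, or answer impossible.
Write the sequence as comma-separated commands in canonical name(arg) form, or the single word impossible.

key: cell and facing (now E) both changed — the 2 commands mix motion and turning
initial: at (0,2), heading down
t=1 straight(1) ⇒ at (0,1), heading down
t=2 spin(left) ⇒ at (0,1), heading right
no rival 2-sequence matches.

straight(1), spin(left)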